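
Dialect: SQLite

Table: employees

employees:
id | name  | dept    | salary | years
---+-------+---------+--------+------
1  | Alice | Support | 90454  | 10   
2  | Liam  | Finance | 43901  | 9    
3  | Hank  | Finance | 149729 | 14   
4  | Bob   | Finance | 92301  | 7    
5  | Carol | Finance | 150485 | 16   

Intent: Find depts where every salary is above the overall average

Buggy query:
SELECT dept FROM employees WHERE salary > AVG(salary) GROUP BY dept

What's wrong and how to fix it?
Bug: AVG() is an aggregate; it can't sit directly in WHERE

Fix: Compute the overall average in a scalar subquery and compare each group's MIN against it in HAVING

Corrected query:
SELECT dept FROM employees GROUP BY dept HAVING MIN(salary) > (SELECT AVG(salary) FROM employees)

Result:
(no rows)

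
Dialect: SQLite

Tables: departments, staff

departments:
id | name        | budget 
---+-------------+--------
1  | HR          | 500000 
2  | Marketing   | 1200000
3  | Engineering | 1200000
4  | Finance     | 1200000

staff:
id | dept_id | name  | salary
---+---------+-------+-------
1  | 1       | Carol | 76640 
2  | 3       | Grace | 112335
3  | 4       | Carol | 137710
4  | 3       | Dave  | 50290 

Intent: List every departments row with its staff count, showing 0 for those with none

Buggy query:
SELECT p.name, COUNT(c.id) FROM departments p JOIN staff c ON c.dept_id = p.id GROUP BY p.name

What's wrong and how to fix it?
Bug: INNER JOIN drops departments rows that have no matching staff rows

Fix: Use LEFT JOIN so parents without children still appear (COUNT(c.id) gives 0)

Corrected query:
SELECT p.name, COUNT(c.id) FROM departments p LEFT JOIN staff c ON c.dept_id = p.id GROUP BY p.name

Result:
name        | COUNT(c.id)
------------+------------
Engineering | 2          
Finance     | 1          
HR          | 1          
Marketing   | 0          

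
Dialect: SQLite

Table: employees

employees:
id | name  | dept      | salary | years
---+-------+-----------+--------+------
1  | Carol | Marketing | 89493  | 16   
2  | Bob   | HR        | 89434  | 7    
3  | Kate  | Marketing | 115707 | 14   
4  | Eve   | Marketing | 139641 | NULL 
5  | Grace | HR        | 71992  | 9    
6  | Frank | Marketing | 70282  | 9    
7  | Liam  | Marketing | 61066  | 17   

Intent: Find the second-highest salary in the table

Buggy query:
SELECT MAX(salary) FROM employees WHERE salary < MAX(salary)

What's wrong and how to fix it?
Bug: The inner MAX is an aggregate inside WHERE, which is not allowed

Fix: Compute the overall MAX in a subquery, then take MAX of rows below it

Corrected query:
SELECT MAX(salary) FROM employees WHERE salary < (SELECT MAX(salary) FROM employees)

Result:
MAX(salary)
-----------
115707     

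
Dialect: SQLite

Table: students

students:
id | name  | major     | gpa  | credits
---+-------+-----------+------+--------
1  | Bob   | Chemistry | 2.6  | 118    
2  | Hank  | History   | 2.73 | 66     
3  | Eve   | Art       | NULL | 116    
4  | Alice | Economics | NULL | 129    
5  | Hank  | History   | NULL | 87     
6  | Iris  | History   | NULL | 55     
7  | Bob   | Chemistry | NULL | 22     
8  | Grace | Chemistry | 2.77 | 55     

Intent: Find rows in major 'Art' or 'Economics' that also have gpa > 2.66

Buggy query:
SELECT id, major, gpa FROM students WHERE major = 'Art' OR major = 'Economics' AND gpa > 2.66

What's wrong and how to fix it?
Bug: AND binds tighter than OR, so this parses as major = 'Art' OR (major = 'Economics' AND gpa > 2.66)

Fix: Add parentheses around the OR so the AND applies to both alternatives

Corrected query:
SELECT id, major, gpa FROM students WHERE (major = 'Art' OR major = 'Economics') AND gpa > 2.66

Result:
(no rows)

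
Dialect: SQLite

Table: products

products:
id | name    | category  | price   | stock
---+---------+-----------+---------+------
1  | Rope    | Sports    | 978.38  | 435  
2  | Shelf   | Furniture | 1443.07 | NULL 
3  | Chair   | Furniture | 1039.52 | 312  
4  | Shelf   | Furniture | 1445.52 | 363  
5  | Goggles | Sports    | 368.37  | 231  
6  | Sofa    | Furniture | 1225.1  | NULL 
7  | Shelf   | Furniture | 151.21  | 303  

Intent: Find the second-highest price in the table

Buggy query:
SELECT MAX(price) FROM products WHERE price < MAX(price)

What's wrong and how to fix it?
Bug: MAX(price) on the right of the comparison is an aggregate-in-WHERE error

Fix: Put the inner MAX in a scalar subquery

Corrected query:
SELECT MAX(price) FROM products WHERE price < (SELECT MAX(price) FROM products)

Result:
MAX(price)
----------
1443.07   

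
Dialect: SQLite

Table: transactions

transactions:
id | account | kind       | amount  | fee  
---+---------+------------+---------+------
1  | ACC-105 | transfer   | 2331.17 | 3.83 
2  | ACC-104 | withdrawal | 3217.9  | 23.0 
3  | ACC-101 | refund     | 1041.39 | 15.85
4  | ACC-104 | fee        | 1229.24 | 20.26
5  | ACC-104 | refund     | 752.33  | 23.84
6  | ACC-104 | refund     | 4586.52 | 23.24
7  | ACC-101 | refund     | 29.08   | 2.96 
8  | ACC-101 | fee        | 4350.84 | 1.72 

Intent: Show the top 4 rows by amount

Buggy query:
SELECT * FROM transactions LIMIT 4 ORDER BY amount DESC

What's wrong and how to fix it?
Bug: ORDER BY cannot follow LIMIT; LIMIT is the final clause

Fix: Sort with ORDER BY, then apply LIMIT

Corrected query:
SELECT * FROM transactions ORDER BY amount DESC LIMIT 4

Result:
id | account | kind       | amount  | fee  
---+---------+------------+---------+------
6  | ACC-104 | refund     | 4586.52 | 23.24
8  | ACC-101 | fee        | 4350.84 | 1.72 
2  | ACC-104 | withdrawal | 3217.9  | 23   
1  | ACC-105 | transfer   | 2331.17 | 3.83 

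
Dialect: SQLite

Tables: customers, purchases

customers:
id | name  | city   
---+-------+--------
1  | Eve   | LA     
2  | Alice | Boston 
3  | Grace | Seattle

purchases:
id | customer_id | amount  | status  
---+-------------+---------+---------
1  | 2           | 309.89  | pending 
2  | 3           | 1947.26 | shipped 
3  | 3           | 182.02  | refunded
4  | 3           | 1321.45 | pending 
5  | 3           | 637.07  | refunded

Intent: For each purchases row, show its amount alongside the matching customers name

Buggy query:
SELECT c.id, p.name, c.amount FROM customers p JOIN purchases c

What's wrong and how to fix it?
Bug: JOIN with no ON clause produces a cartesian product; every purchases row pairs with every customers row

Fix: Specify the join condition linking the foreign key to the parent id

Corrected query:
SELECT c.id, p.name, c.amount FROM customers p JOIN purchases c ON c.customer_id = p.id

Result:
id | name  | amount 
---+-------+--------
1  | Alice | 309.89 
2  | Grace | 1947.26
3  | Grace | 182.02 
4  | Grace | 1321.45
5  | Grace | 637.07 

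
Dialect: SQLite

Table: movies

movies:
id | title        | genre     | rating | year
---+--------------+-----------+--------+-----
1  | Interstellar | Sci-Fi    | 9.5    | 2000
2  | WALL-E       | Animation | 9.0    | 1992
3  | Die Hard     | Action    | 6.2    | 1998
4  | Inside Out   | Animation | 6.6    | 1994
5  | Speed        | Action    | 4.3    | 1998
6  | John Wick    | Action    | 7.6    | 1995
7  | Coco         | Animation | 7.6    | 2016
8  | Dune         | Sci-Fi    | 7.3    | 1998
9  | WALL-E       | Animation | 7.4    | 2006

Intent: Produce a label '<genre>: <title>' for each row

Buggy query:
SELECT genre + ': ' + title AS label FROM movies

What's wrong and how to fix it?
Bug: '+' is numeric addition; on text columns SQLite converts them to 0 instead of concatenating

Fix: Use the || operator for string concatenation

Corrected query:
SELECT genre || ': ' || title AS label FROM movies

Result:
label                
---------------------
Sci-Fi: Interstellar 
Animation: WALL-E    
Action: Die Hard     
Animation: Inside Out
Action: Speed        
Action: John Wick    
Animation: Coco      
Sci-Fi: Dune         
Animation: WALL-E    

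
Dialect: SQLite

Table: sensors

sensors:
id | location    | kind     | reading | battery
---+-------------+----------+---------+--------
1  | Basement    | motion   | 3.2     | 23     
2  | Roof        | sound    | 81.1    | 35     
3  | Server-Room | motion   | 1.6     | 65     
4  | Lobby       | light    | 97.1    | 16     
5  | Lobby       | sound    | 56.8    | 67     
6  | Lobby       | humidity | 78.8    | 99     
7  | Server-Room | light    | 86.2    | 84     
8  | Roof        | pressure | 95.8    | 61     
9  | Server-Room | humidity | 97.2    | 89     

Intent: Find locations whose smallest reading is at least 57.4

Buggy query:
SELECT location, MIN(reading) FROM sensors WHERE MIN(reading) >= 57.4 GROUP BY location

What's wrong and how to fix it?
Bug: MIN() in WHERE is a misuse of aggregate

Fix: Use HAVING for the per-group MIN condition

Corrected query:
SELECT location, MIN(reading) FROM sensors GROUP BY location HAVING MIN(reading) >= 57.4

Result:
location | MIN(reading)
---------+-------------
Roof     | 81.1        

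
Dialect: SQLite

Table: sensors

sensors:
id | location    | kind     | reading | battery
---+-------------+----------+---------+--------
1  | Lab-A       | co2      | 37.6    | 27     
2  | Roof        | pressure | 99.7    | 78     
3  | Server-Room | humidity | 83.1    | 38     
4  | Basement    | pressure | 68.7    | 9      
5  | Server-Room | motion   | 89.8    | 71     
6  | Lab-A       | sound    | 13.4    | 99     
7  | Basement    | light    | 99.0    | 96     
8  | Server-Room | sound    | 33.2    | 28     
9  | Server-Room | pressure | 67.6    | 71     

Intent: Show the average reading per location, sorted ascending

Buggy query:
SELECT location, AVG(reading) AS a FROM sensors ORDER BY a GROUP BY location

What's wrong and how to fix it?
Bug: ORDER BY appears before GROUP BY; SQL clause order requires GROUP BY first

Fix: Move ORDER BY to the end, after GROUP BY

Corrected query:
SELECT location, AVG(reading) AS a FROM sensors GROUP BY location ORDER BY a

Result:
location    | a     
------------+-------
Lab-A       | 25.5  
Server-Room | 68.425
Basement    | 83.85 
Roof        | 99.7  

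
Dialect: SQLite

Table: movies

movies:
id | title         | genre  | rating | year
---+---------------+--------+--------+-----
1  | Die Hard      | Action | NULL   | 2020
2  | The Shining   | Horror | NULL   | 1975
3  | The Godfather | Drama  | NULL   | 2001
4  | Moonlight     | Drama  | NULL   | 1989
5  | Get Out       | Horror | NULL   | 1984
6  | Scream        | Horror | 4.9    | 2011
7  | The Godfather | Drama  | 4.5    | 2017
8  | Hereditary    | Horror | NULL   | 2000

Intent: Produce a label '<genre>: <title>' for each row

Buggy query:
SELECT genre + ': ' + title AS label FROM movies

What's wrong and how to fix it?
Bug: SQLite uses || for string concatenation; + coerces text to numbers (yielding 0)

Fix: Use the || operator for string concatenation

Corrected query:
SELECT genre || ': ' || title AS label FROM movies

Result:
label               
--------------------
Action: Die Hard    
Horror: The Shining 
Drama: The Godfather
Drama: Moonlight    
Horror: Get Out     
Horror: Scream      
Drama: The Godfather
Horror: Hereditary  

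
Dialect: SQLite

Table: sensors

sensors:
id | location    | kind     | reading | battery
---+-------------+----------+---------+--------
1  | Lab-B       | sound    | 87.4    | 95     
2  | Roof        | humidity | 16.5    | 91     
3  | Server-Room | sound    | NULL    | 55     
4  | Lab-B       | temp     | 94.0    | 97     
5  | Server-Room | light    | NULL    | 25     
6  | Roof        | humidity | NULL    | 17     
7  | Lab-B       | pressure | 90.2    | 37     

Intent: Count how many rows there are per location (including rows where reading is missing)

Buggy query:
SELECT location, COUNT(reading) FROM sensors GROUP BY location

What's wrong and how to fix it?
Bug: COUNT(column) counts non-NULL values only; rows with NULL reading aren't counted

Fix: Replace COUNT(reading) with COUNT(*)

Corrected query:
SELECT location, COUNT(*) FROM sensors GROUP BY location

Result:
location    | COUNT(*)
------------+---------
Lab-B       | 3       
Roof        | 2       
Server-Room | 2       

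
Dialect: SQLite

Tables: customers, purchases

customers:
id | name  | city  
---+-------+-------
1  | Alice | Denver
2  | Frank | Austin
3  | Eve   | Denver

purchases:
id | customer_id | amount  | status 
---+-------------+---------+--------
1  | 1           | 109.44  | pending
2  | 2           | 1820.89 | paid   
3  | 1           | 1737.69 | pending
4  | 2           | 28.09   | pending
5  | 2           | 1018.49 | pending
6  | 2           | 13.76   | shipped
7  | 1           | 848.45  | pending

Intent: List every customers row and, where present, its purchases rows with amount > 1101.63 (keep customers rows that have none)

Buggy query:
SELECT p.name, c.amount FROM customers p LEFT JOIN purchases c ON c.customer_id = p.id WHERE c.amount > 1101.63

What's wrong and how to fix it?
Bug: Filtering c.amount in WHERE discards the NULL rows produced by LEFT JOIN, turning it into an inner join

Fix: Move the right-table condition into the ON clause so unmatched parents are kept

Corrected query:
SELECT p.name, c.amount FROM customers p LEFT JOIN purchases c ON c.customer_id = p.id AND c.amount > 1101.63

Result:
name  | amount 
------+--------
Alice | 1737.69
Frank | 1820.89
Eve   | NULL   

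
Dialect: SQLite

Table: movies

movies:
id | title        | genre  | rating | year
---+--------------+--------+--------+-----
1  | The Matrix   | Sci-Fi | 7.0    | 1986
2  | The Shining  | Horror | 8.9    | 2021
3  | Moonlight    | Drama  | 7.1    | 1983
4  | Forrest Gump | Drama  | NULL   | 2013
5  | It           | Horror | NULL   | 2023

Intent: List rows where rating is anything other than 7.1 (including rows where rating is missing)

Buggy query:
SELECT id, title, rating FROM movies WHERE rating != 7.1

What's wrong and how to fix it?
Bug: Inequality against NULL is unknown, not true; rows with NULL are dropped

Fix: Handle NULL separately with IS NULL alongside the inequality

Corrected query:
SELECT id, title, rating FROM movies WHERE rating != 7.1 OR rating IS NULL

Result:
id | title        | rating
---+--------------+-------
1  | The Matrix   | 7     
2  | The Shining  | 8.9   
4  | Forrest Gump | NULL  
5  | It           | NULL  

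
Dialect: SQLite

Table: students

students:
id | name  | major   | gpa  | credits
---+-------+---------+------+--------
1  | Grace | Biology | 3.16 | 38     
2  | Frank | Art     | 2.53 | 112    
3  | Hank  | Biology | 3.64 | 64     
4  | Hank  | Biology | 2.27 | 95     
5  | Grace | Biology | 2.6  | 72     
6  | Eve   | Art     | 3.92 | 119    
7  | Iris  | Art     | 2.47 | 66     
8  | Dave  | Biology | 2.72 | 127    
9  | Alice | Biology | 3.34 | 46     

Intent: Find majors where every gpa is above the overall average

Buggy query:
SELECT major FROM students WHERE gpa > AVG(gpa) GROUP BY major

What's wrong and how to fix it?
Bug: AVG() is an aggregate; it can't sit directly in WHERE

Fix: Compute the overall average in a scalar subquery and compare each group's MIN against it in HAVING

Corrected query:
SELECT major FROM students GROUP BY major HAVING MIN(gpa) > (SELECT AVG(gpa) FROM students)

Result:
(no rows)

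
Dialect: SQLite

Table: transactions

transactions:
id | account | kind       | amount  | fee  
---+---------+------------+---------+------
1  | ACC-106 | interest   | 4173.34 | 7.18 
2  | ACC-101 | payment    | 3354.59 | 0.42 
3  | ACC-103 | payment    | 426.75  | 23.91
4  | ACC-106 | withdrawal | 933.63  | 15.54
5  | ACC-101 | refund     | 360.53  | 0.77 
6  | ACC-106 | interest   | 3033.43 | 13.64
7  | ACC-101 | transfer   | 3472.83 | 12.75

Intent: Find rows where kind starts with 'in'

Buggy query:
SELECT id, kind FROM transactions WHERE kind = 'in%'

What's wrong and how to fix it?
Bug: '=' compares the literal string including the % character; pattern matching needs LIKE

Fix: Replace '=' with LIKE so 'in%' is treated as a pattern

Corrected query:
SELECT id, kind FROM transactions WHERE kind LIKE 'in%'

Result:
id | kind    
---+---------
1  | interest
6  | interest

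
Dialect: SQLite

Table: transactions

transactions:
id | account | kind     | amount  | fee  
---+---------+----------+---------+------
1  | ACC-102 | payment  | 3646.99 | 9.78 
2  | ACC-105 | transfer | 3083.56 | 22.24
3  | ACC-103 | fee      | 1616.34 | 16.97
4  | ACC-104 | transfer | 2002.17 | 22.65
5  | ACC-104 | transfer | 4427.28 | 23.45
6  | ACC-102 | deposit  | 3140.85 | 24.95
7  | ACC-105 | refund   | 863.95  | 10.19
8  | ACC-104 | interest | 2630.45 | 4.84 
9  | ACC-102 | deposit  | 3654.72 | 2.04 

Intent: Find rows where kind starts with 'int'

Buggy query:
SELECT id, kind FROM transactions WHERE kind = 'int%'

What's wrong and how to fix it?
Bug: Wildcards only work with LIKE; '=' treats '%' as a literal character

Fix: Use LIKE for wildcard pattern matching

Corrected query:
SELECT id, kind FROM transactions WHERE kind LIKE 'int%'

Result:
id | kind    
---+---------
8  | interest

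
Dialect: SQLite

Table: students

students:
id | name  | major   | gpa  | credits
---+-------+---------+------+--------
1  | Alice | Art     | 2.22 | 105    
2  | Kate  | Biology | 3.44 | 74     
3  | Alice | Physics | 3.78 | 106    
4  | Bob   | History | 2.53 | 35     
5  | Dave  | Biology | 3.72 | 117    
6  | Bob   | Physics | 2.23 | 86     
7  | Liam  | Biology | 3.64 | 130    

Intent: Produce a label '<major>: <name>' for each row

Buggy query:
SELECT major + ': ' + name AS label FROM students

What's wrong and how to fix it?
Bug: '+' is numeric addition; on text columns SQLite converts them to 0 instead of concatenating

Fix: Use the || operator for string concatenation

Corrected query:
SELECT major || ': ' || name AS label FROM students

Result:
label         
--------------
Art: Alice    
Biology: Kate 
Physics: Alice
History: Bob  
Biology: Dave 
Physics: Bob  
Biology: Liam 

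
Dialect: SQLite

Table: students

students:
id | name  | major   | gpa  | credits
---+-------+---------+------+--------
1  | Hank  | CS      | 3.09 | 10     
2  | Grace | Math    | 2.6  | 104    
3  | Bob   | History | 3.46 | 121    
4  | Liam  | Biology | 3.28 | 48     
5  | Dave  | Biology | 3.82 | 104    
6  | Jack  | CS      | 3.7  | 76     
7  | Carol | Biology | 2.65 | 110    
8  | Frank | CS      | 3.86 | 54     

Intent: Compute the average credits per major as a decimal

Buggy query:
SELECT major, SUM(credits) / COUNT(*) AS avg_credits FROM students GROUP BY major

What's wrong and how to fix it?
Bug: SUM(credits) and COUNT(*) are both integers; the division truncates the fractional part

Fix: Cast one side to REAL so the division keeps the fractional part

Corrected query:
SELECT major, SUM(credits) * 1.0 / COUNT(*) AS avg_credits FROM students GROUP BY major

Result:
major   | avg_credits
--------+------------
Biology | 87.333333  
CS      | 46.666667  
History | 121        
Math    | 104        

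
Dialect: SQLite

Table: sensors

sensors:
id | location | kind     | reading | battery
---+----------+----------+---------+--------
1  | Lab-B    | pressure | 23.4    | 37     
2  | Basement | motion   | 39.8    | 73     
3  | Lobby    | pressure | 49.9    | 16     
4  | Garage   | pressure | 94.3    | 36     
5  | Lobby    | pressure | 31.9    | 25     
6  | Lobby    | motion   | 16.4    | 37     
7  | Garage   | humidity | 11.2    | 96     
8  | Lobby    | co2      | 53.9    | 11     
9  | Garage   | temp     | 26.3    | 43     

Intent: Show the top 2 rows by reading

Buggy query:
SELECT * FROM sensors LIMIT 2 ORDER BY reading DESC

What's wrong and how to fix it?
Bug: ORDER BY cannot follow LIMIT; LIMIT is the final clause

Fix: Swap the clauses: ORDER BY first, then LIMIT

Corrected query:
SELECT * FROM sensors ORDER BY reading DESC LIMIT 2

Result:
id | location | kind     | reading | battery
---+----------+----------+---------+--------
4  | Garage   | pressure | 94.3    | 36     
8  | Lobby    | co2      | 53.9    | 11     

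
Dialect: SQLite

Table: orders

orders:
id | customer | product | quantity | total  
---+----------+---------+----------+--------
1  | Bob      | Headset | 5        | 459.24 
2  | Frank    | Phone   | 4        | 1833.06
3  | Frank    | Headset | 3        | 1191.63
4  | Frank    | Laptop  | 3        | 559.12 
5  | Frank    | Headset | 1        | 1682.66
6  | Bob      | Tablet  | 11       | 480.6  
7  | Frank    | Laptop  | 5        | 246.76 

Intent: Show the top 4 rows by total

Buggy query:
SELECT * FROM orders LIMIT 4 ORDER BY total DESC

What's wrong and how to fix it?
Bug: ORDER BY cannot follow LIMIT; LIMIT is the final clause

Fix: Sort with ORDER BY, then apply LIMIT

Corrected query:
SELECT * FROM orders ORDER BY total DESC LIMIT 4

Result:
id | customer | product | quantity | total  
---+----------+---------+----------+--------
2  | Frank    | Phone   | 4        | 1833.06
5  | Frank    | Headset | 1        | 1682.66
3  | Frank    | Headset | 3        | 1191.63
4  | Frank    | Laptop  | 3        | 559.12 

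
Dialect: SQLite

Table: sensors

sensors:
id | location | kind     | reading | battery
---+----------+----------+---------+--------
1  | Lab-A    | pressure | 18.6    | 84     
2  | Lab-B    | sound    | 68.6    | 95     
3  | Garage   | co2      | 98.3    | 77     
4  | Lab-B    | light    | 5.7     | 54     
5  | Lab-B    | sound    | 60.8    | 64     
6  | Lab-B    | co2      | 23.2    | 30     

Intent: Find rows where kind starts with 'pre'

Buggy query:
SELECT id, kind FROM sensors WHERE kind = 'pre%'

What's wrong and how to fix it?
Bug: '=' compares the literal string including the % character; pattern matching needs LIKE

Fix: Use LIKE for wildcard pattern matching

Corrected query:
SELECT id, kind FROM sensors WHERE kind LIKE 'pre%'

Result:
id | kind    
---+---------
1  | pressure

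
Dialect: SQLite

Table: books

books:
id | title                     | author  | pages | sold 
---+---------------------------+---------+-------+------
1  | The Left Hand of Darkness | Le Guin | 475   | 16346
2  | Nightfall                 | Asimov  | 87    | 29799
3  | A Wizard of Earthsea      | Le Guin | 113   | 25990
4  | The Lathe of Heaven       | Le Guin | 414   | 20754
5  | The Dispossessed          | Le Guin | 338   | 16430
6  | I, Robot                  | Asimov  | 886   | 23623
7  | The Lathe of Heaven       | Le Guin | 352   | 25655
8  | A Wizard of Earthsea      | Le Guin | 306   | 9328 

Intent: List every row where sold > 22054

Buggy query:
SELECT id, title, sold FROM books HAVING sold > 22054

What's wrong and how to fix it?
Bug: This is a non-aggregate query (no GROUP BY, no aggregates), so in SQLite the HAVING clause is invalid here; a row-level condition belongs in WHERE

Fix: Use WHERE for row-level filtering

Corrected query:
SELECT id, title, sold FROM books WHERE sold > 22054

Result:
id | title                | sold 
---+----------------------+------
2  | Nightfall            | 29799
3  | A Wizard of Earthsea | 25990
6  | I, Robot             | 23623
7  | The Lathe of Heaven  | 25655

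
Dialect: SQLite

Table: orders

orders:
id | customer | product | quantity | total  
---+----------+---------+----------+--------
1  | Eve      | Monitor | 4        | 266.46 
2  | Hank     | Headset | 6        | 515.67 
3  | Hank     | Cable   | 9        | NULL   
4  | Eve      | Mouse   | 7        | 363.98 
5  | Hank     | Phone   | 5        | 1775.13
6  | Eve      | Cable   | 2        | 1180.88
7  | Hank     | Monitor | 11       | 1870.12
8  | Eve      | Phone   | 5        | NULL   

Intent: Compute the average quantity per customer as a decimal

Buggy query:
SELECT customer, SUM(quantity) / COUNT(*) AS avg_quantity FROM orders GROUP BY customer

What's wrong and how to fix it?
Bug: Both operands are integers, so '/' performs integer division and truncates

Fix: Multiply by 1.0 (or CAST to REAL) to force floating-point division

Corrected query:
SELECT customer, SUM(quantity) * 1.0 / COUNT(*) AS avg_quantity FROM orders GROUP BY customer

Result:
customer | avg_quantity
---------+-------------
Eve      | 4.5         
Hank     | 7.75        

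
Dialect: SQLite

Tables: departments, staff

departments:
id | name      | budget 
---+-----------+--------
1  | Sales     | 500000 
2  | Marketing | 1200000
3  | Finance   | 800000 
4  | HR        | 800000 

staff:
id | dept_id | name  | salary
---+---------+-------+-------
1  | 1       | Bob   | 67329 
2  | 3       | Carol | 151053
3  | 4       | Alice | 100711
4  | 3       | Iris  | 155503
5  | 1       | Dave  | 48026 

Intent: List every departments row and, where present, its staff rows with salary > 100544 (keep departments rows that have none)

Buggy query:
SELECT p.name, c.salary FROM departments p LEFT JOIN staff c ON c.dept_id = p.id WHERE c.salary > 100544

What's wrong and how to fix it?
Bug: A WHERE condition on the right-hand table after LEFT JOIN drops unmatched parents

Fix: Put 'c.salary > 100544' in the JOIN's ON clause instead of WHERE

Corrected query:
SELECT p.name, c.salary FROM departments p LEFT JOIN staff c ON c.dept_id = p.id AND c.salary > 100544

Result:
name      | salary
----------+-------
Sales     | NULL  
Marketing | NULL  
Finance   | 151053
Finance   | 155503
HR        | 100711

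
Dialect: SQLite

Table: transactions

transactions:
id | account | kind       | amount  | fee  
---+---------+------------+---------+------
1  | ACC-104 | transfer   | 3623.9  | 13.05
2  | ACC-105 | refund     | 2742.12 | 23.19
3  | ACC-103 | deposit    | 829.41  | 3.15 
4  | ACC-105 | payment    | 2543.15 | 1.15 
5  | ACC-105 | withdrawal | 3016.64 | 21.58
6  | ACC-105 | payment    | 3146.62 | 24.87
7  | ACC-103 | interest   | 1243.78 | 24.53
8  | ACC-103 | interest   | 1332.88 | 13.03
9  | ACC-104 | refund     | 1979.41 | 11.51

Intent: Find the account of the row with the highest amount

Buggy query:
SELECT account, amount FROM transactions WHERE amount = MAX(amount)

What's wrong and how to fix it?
Bug: WHERE is evaluated per row; an aggregate over the whole table isn't defined there

Fix: Wrap MAX in a scalar subquery so WHERE compares against a single value

Corrected query:
SELECT account, amount FROM transactions WHERE amount = (SELECT MAX(amount) FROM transactions)

Result:
account | amount
--------+-------
ACC-104 | 3623.9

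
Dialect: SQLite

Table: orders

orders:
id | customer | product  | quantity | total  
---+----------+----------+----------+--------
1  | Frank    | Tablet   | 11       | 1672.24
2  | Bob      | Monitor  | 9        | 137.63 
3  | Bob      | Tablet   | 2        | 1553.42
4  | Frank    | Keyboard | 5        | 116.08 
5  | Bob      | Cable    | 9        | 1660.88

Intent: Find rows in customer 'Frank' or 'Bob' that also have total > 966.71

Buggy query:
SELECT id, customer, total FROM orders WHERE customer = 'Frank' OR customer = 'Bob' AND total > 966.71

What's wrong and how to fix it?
Bug: Without parentheses, AND is evaluated before OR, so the total filter only applies to the 'Bob' branch

Fix: Group the OR with parentheses (or use IN), then AND the threshold

Corrected query:
SELECT id, customer, total FROM orders WHERE (customer = 'Frank' OR customer = 'Bob') AND total > 966.71

Result:
id | customer | total  
---+----------+--------
1  | Frank    | 1672.24
3  | Bob      | 1553.42
5  | Bob      | 1660.88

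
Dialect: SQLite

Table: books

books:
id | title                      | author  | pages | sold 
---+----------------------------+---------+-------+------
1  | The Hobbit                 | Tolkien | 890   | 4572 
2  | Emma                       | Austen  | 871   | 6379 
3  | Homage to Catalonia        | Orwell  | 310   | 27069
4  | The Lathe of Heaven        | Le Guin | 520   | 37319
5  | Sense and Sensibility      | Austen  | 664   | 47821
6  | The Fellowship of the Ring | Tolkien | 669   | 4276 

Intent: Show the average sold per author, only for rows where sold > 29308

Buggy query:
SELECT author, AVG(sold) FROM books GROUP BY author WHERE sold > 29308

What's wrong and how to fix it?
Bug: WHERE cannot follow GROUP BY

Fix: Place WHERE between FROM and GROUP BY

Corrected query:
SELECT author, AVG(sold) FROM books WHERE sold > 29308 GROUP BY author

Result:
author  | AVG(sold)
--------+----------
Austen  | 47821    
Le Guin | 37319    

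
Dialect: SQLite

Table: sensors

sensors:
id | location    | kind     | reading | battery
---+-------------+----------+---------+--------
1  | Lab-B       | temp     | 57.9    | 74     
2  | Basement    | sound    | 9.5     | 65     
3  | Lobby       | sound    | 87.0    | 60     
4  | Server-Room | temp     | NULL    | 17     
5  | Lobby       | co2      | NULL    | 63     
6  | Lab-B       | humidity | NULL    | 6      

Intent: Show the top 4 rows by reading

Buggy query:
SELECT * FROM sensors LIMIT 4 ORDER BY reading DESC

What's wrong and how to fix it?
Bug: ORDER BY cannot follow LIMIT; LIMIT is the final clause

Fix: Sort with ORDER BY, then apply LIMIT

Corrected query:
SELECT * FROM sensors ORDER BY reading DESC LIMIT 4

Result:
id | location    | kind  | reading | battery
---+-------------+-------+---------+--------
3  | Lobby       | sound | 87      | 60     
1  | Lab-B       | temp  | 57.9    | 74     
2  | Basement    | sound | 9.5     | 65     
4  | Server-Room | temp  | NULL    | 17     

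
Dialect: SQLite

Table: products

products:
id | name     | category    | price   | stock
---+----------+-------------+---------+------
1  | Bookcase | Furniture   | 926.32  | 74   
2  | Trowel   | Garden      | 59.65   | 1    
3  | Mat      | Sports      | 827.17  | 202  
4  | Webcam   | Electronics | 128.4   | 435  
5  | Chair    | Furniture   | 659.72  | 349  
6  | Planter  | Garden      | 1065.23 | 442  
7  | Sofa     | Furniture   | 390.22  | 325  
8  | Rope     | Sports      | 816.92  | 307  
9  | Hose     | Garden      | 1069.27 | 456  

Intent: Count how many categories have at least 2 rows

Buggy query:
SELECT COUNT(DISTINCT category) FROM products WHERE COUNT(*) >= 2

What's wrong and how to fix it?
Bug: WHERE filters individual rows, not groups, so a group-level COUNT is invalid there

Fix: Use a subquery that GROUPs and filters with HAVING, then count its rows

Corrected query:
SELECT COUNT(*) FROM (SELECT category FROM products GROUP BY category HAVING COUNT(*) >= 2)

Result:
COUNT(*)
--------
3       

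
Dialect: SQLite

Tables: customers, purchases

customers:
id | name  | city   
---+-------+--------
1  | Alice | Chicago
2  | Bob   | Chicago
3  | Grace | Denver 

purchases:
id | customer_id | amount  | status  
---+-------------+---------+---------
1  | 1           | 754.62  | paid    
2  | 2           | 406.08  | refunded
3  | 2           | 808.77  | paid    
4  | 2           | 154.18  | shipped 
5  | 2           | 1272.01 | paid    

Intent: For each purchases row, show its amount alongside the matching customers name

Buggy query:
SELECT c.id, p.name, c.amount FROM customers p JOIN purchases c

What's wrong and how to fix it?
Bug: Missing join condition: each purchases row is matched to all customers rows instead of just its own

Fix: Specify the join condition linking the foreign key to the parent id

Corrected query:
SELECT c.id, p.name, c.amount FROM customers p JOIN purchases c ON c.customer_id = p.id

Result:
id | name  | amount 
---+-------+--------
1  | Alice | 754.62 
2  | Bob   | 406.08 
3  | Bob   | 808.77 
4  | Bob   | 154.18 
5  | Bob   | 1272.01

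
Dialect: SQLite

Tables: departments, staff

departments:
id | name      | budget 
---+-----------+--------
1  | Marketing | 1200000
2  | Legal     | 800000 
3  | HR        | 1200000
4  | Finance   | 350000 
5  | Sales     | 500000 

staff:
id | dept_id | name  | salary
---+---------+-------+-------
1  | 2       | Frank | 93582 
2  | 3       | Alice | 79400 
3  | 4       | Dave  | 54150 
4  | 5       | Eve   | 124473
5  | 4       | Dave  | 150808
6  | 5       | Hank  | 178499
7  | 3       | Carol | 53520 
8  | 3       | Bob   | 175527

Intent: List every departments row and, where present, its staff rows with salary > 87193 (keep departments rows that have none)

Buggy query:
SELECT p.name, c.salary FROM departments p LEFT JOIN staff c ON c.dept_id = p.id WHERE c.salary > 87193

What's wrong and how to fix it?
Bug: A WHERE condition on the right-hand table after LEFT JOIN drops unmatched parents

Fix: Move the right-table condition into the ON clause so unmatched parents are kept

Corrected query:
SELECT p.name, c.salary FROM departments p LEFT JOIN staff c ON c.dept_id = p.id AND c.salary > 87193

Result:
name      | salary
----------+-------
Marketing | NULL  
Legal     | 93582 
HR        | 175527
Finance   | 150808
Sales     | 124473
Sales     | 178499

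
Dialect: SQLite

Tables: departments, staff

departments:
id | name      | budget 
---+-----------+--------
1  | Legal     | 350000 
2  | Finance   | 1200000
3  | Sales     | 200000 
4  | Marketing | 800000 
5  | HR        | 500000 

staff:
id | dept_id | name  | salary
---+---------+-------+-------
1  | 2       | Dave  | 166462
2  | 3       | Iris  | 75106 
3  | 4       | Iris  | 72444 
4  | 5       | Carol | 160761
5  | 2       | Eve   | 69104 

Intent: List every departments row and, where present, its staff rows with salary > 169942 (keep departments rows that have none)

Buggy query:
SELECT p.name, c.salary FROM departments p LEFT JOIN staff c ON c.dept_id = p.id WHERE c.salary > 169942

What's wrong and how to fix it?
Bug: A WHERE condition on the right-hand table after LEFT JOIN drops unmatched parents

Fix: Move the right-table condition into the ON clause so unmatched parents are kept

Corrected query:
SELECT p.name, c.salary FROM departments p LEFT JOIN staff c ON c.dept_id = p.id AND c.salary > 169942

Result:
name      | salary
----------+-------
Legal     | NULL  
Finance   | NULL  
Sales     | NULL  
Marketing | NULL  
HR        | NULL  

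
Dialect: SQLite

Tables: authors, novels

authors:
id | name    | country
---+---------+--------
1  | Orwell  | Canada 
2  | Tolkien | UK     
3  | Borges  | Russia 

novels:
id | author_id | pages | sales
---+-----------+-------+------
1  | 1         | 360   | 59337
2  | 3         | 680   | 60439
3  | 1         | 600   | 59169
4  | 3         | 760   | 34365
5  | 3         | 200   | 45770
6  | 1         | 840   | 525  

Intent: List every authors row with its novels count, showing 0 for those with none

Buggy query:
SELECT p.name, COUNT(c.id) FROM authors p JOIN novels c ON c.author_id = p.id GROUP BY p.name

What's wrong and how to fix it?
Bug: An inner join excludes parents with zero children

Fix: Switch to LEFT JOIN to retain unmatched parent rows

Corrected query:
SELECT p.name, COUNT(c.id) FROM authors p LEFT JOIN novels c ON c.author_id = p.id GROUP BY p.name

Result:
name    | COUNT(c.id)
--------+------------
Borges  | 3          
Orwell  | 3          
Tolkien | 0          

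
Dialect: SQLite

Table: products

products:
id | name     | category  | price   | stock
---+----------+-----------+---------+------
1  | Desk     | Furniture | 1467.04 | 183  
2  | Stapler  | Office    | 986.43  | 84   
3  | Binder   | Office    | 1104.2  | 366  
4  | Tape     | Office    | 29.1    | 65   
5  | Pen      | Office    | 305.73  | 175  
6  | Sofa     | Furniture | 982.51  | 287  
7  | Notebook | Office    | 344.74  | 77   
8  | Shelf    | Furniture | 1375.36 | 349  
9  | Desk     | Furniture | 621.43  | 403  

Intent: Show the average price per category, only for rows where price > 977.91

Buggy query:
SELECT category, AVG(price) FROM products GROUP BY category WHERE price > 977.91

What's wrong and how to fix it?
Bug: Row-level WHERE must come before GROUP BY in the clause order

Fix: Move the WHERE clause before GROUP BY

Corrected query:
SELECT category, AVG(price) FROM products WHERE price > 977.91 GROUP BY category

Result:
category  | AVG(price)
----------+-----------
Furniture | 1274.97   
Office    | 1045.315  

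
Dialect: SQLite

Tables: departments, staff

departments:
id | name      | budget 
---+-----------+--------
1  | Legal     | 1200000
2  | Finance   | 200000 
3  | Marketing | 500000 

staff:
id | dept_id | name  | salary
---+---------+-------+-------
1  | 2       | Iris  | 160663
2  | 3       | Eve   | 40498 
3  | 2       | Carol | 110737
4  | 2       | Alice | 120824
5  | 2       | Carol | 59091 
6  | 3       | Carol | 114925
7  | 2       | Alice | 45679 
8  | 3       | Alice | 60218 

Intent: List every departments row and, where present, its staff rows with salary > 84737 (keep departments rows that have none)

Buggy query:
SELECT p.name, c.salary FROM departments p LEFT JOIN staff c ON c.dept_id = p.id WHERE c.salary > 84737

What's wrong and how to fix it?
Bug: Filtering c.salary in WHERE discards the NULL rows produced by LEFT JOIN, turning it into an inner join

Fix: Put 'c.salary > 84737' in the JOIN's ON clause instead of WHERE

Corrected query:
SELECT p.name, c.salary FROM departments p LEFT JOIN staff c ON c.dept_id = p.id AND c.salary > 84737

Result:
name      | salary
----------+-------
Legal     | NULL  
Finance   | 110737
Finance   | 120824
Finance   | 160663
Marketing | 114925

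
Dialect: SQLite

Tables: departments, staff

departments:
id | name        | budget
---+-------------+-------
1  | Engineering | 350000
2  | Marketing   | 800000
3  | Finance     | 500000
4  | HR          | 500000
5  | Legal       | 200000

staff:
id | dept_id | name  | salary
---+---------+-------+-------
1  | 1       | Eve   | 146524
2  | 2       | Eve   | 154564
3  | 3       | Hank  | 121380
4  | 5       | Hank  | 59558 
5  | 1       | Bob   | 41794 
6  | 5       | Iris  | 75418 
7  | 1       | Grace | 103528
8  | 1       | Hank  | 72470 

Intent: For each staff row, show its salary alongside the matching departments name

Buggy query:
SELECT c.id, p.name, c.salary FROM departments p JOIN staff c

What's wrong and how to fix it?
Bug: Missing join condition: each staff row is matched to all departments rows instead of just its own

Fix: Specify the join condition linking the foreign key to the parent id

Corrected query:
SELECT c.id, p.name, c.salary FROM departments p JOIN staff c ON c.dept_id = p.id

Result:
id | name        | salary
---+-------------+-------
1  | Engineering | 146524
2  | Marketing   | 154564
3  | Finance     | 121380
4  | Legal       | 59558 
5  | Engineering | 41794 
6  | Legal       | 75418 
7  | Engineering | 103528
8  | Engineering | 72470 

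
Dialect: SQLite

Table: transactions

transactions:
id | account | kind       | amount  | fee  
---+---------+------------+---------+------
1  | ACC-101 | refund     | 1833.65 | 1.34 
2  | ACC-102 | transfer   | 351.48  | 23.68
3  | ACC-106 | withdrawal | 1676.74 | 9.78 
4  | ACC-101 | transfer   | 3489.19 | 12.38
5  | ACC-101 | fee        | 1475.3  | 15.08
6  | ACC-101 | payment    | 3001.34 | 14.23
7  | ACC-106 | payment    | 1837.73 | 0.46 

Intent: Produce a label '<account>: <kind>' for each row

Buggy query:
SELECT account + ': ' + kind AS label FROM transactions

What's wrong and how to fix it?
Bug: '+' is numeric addition; on text columns SQLite converts them to 0 instead of concatenating

Fix: Use the || operator for string concatenation

Corrected query:
SELECT account || ': ' || kind AS label FROM transactions

Result:
label              
-------------------
ACC-101: refund    
ACC-102: transfer  
ACC-106: withdrawal
ACC-101: transfer  
ACC-101: fee       
ACC-101: payment   
ACC-106: payment   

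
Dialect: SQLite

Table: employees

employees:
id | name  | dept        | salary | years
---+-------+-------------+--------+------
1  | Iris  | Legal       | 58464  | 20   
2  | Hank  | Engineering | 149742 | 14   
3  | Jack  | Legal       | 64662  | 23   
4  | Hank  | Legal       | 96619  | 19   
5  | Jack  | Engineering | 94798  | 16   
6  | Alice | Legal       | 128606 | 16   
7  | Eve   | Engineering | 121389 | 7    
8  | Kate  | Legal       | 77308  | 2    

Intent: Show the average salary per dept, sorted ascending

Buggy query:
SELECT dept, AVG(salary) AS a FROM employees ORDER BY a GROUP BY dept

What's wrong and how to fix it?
Bug: ORDER BY appears before GROUP BY; SQL clause order requires GROUP BY first

Fix: Reorder: SELECT … FROM … GROUP BY … ORDER BY …

Corrected query:
SELECT dept, AVG(salary) AS a FROM employees GROUP BY dept ORDER BY a

Result:
dept        | a            
------------+--------------
Legal       | 85131.8      
Engineering | 121976.333333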